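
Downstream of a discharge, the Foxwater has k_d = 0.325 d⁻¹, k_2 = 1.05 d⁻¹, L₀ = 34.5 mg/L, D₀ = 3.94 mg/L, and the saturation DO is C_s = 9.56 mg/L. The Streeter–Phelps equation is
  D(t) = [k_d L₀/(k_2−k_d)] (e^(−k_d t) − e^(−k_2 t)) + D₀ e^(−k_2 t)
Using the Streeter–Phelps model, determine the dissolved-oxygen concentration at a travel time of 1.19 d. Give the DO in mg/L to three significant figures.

DO ≈ 2.36 mg/L

k_d L₀/(k_2−k_d) = 0.325×34.5/(1.05−0.325) = 11.21/0.7250 = 15.47 mg/L.
e^(−k_d t) = e^(−0.325×1.190) = 0.6793; e^(−k_2 t) = e^(−1.05×1.190) = 0.2866.
D = 15.47 × (0.6793 − 0.2866) + 3.94 × 0.2866 = 6.072 + 1.129 = 7.201 mg/L.
DO = C_s − D = 9.56 − 7.201 = 2.359 mg/L.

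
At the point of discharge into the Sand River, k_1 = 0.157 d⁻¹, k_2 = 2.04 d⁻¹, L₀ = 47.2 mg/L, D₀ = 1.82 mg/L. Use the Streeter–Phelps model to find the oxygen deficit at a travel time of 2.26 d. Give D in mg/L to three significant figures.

D ≈ 2.74 mg/L

k_1 L₀/(k_2−k_1) = 0.157×47.2/(2.04−0.157) = 7.410/1.883 = 3.935 mg/L.
e^(−k_1 t) = e^(−0.157×2.260) = 0.7013; e^(−k_2 t) = e^(−2.04×2.260) = 0.009948.
D = 3.935 × (0.7013 − 0.009948) + 1.82 × 0.009948 = 2.721 + 0.01811 = 2.739 mg/L.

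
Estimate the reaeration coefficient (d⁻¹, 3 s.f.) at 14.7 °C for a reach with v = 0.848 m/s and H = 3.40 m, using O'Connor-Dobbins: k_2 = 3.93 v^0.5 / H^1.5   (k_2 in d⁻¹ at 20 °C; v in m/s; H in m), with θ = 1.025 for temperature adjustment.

k_2 ≈ 0.506 d⁻¹

k_2(20) = 3.93 × 0.848^0.5 / 3.40^1.5 = 3.93 × 0.9209 / 6.269 = 0.5773 d⁻¹.
k_2(14.7) = 0.5773 × 1.025^(14.7−20) = 0.5773 × 0.8773 = 0.5064 d⁻¹.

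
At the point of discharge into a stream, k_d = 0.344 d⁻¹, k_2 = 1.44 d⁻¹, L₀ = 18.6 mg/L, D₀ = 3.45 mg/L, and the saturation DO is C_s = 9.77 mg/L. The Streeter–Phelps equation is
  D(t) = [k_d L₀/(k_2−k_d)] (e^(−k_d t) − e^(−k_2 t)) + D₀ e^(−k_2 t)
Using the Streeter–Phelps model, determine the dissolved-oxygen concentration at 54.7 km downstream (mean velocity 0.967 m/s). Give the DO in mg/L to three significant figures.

DO ≈ 6.04 mg/L

Travel time t = x/v = 54.7 km / (0.967 m/s) = 54700 m / 0.967 m/s = 56570 s = 0.6547 d.
k_d L₀/(k_2−k_d) = 0.344×18.6/(1.44−0.344) = 6.398/1.096 = 5.838 mg/L.
e^(−k_d t) = e^(−0.344×0.6547) = 0.7983; e^(−k_2 t) = e^(−1.44×0.6547) = 0.3895.
D = 5.838 × (0.7983 − 0.3895) + 3.45 × 0.3895 = 2.387 + 1.344 = 3.730 mg/L.
DO = C_s − D = 9.77 − 3.730 = 6.040 mg/L.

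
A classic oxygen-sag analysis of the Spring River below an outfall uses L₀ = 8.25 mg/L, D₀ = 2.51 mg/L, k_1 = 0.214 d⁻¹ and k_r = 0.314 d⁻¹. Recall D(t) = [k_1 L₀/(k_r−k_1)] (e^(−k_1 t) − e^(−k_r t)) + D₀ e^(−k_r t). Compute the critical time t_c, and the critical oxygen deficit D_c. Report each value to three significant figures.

t_c = [1/(k_r−k_1)] ln[(k_r/k_1)(1 − D₀(k_r−k_1)/(k_1 L₀))]
= [1/(0.314−0.214)] ln[(0.314/0.214)(1 − 2.51×0.1000/(0.214×8.25))]
= (1/0.1000) ln[1.467 × 0.8578] = 10.00 × ln(1.259) = 10.00 × 0.2301 = 2.301 d.
D_c = (k_1/k_r) L₀ e^(−k_1 t_c) = (0.214/0.314) × 8.25 × e^(−0.214×2.301) = 0.6815 × 8.25 × 0.6112 = 3.436 mg/L.

t_c ≈ 2.30 d; D_c ≈ 3.44 mg/L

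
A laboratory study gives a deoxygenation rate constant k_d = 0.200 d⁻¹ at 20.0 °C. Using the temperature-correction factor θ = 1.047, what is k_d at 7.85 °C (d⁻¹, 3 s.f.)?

k_d ≈ 0.114 d⁻¹

k_d(T₂) = k_d(T₁) · θ^(T₂−T₁) = 0.200 × 1.047^(7.85−20.0)
= 0.200 × 1.047^-12.2 = 0.200 × 0.5723 = 0.1145 d⁻¹.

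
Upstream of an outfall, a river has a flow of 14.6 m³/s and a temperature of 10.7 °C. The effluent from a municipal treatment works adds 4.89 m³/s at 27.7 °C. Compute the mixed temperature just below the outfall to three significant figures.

15.0 °C

Flow-weighted mixing: C = (Q_r C_r + Q_w C_w)/(Q_r + Q_w)
= (14.6×10.7 + 4.89×27.7)/(14.6 + 4.89) = 291.7/19.49 = 14.97 °C.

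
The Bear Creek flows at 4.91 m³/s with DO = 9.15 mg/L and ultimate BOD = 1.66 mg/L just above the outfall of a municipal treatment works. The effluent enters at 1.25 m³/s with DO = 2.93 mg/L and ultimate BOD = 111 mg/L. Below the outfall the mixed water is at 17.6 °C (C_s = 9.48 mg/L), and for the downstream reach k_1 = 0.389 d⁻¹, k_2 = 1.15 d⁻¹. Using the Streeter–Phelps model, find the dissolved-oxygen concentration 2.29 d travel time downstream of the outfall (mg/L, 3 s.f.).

Mixed DO = (4.91×9.15 + 1.25×2.93)/(4.91+1.25) = 48.59/6.160 = 7.888 mg/L.
Mixed L₀ = (4.91×1.66 + 1.25×111)/(6.160) = 146.9/6.160 = 23.85 mg/L.
Initial deficit D₀ = C_s − DO₀ = 9.48 − 7.888 = 1.592 mg/L.
D(2.29) = [0.389×23.85/(1.15−0.389)](e^(−0.389×2.29) − e^(−1.15×2.29)) + 1.592 e^(−1.15×2.29)
= 12.19 × (0.4103 − 0.07183) + 1.592 × 0.07183 = 4.241 mg/L.
DO = 9.48 − 4.241 = 5.239 mg/L.

DO ≈ 5.24 mg/L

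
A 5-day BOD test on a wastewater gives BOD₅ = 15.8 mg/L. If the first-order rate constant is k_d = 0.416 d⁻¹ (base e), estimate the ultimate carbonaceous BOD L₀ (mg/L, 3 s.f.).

L₀ ≈ 18.1 mg/L

BOD₅ = L₀(1 − e^(−5k_d)) ⇒ L₀ = BOD₅ / (1 − e^(−5×0.416))
= 15.8 / (1 − 0.1249) = 15.8 / 0.8751 = 18.06 mg/L.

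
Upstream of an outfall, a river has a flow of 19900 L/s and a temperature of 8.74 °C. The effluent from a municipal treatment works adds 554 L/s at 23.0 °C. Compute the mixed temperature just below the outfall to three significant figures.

9.13 °C

Flow-weighted mixing: C = (Q_r C_r + Q_w C_w)/(Q_r + Q_w)
= (19900×8.74 + 554×23.0)/(19900 + 554) = 186700/20450 = 9.126 °C.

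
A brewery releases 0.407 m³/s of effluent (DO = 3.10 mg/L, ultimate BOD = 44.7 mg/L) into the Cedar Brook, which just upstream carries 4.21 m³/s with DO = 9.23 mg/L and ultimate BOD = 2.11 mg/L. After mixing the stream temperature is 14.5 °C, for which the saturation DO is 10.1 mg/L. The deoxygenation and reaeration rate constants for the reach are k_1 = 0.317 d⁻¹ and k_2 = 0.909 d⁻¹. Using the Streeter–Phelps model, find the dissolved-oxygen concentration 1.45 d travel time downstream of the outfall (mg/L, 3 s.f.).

DO ≈ 8.58 mg/L

Mixed DO = (4.21×9.23 + 0.407×3.10)/(4.21+0.407) = 40.12/4.617 = 8.690 mg/L.
Mixed L₀ = (4.21×2.11 + 0.407×44.7)/(4.617) = 27.08/4.617 = 5.864 mg/L.
Initial deficit D₀ = C_s − DO₀ = 10.1 − 8.690 = 1.410 mg/L.
D(1.45) = [0.317×5.864/(0.909−0.317)](e^(−0.317×1.45) − e^(−0.909×1.45)) + 1.410 e^(−0.909×1.45)
= 3.140 × (0.6315 − 0.2677) + 1.410 × 0.2677 = 1.520 mg/L.
DO = 10.1 − 1.520 = 8.580 mg/L.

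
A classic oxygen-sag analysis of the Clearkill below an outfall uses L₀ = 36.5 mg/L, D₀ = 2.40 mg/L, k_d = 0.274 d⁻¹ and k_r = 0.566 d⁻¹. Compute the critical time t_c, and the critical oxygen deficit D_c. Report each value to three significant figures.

t_c ≈ 2.24 d; D_c ≈ 9.58 mg/L

At the critical point dD/dt = 0, so k_d L₀ e^(−k_d t) = k_r D. Substituting D(t) from the Streeter–Phelps equation and solving for t gives
t_c = ln[(k_r/k_d)(1 − D₀(k_r−k_d)/(k_d L₀))] / (k_r−k_d).
Here k_r−k_d = 0.2920 d⁻¹ and 1 − D₀(k_r−k_d)/(k_d L₀) = 1 − 2.40×0.2920/(0.274×36.5) = 0.9299, so
t_c = ln(2.066 × 0.9299) / 0.2920 = 0.6528 / 0.2920 = 2.236 d.
D_c = (k_d/k_r) L₀ e^(−k_d t_c) = (0.274/0.566) × 36.5 × e^(−0.274×2.236) = 0.4841 × 36.5 × 0.5420 = 9.576 mg/L.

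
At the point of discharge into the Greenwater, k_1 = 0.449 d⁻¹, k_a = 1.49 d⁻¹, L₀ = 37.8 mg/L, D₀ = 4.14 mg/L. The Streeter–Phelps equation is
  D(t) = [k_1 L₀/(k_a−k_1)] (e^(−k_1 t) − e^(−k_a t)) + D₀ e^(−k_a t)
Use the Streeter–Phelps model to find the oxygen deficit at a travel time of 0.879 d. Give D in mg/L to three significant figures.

D ≈ 7.70 mg/L

k_1 L₀/(k_a−k_1) = 0.449×37.8/(1.49−0.449) = 16.97/1.041 = 16.30 mg/L.
e^(−k_1 t) = e^(−0.449×0.8790) = 0.6739; e^(−k_a t) = e^(−1.49×0.8790) = 0.2699.
D = 16.30 × (0.6739 − 0.2699) + 4.14 × 0.2699 = 6.587 + 1.117 = 7.704 mg/L.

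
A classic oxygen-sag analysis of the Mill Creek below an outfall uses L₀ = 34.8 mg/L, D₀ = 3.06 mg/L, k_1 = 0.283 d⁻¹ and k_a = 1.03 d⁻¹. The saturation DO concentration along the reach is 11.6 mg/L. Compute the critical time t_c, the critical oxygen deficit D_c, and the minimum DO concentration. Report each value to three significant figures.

t_c ≈ 1.38 d; D_c ≈ 6.48 mg/L; min DO ≈ 5.12 mg/L

At the critical point dD/dt = 0, so k_1 L₀ e^(−k_1 t) = k_a D. Substituting D(t) from the Streeter–Phelps equation and solving for t gives
t_c = ln[(k_a/k_1)(1 − D₀(k_a−k_1)/(k_1 L₀))] / (k_a−k_1).
Here k_a−k_1 = 0.7470 d⁻¹ and 1 − D₀(k_a−k_1)/(k_1 L₀) = 1 − 3.06×0.7470/(0.283×34.8) = 0.7679, so
t_c = ln(3.640 × 0.7679) / 0.7470 = 1.028 / 0.7470 = 1.376 d.
D_c = (k_1/k_a) L₀ e^(−k_1 t_c) = (0.283/1.03) × 34.8 × e^(−0.283×1.376) = 0.2748 × 34.8 × 0.6775 = 6.478 mg/L.
Minimum DO = C_s − D_c = 11.6 − 6.478 = 5.122 mg/L.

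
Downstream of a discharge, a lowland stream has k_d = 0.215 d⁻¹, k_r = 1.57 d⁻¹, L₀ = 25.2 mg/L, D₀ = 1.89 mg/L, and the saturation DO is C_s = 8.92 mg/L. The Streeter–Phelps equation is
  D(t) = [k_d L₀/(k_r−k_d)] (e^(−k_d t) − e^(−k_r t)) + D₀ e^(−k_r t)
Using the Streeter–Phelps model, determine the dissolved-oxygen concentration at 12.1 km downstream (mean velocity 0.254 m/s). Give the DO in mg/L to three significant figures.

DO ≈ 6.26 mg/L

Travel time t = x/v = 12.1 km / (0.254 m/s) = 12100 m / 0.254 m/s = 47640 s = 0.5514 d.
k_d L₀/(k_r−k_d) = 0.215×25.2/(1.57−0.215) = 5.418/1.355 = 3.999 mg/L.
e^(−k_d t) = e^(−0.215×0.5514) = 0.8882; e^(−k_r t) = e^(−1.57×0.5514) = 0.4208.
D = 3.999 × (0.8882 − 0.4208) + 1.89 × 0.4208 = 1.869 + 0.7953 = 2.664 mg/L.
DO = C_s − D = 8.92 − 2.664 = 6.256 mg/L.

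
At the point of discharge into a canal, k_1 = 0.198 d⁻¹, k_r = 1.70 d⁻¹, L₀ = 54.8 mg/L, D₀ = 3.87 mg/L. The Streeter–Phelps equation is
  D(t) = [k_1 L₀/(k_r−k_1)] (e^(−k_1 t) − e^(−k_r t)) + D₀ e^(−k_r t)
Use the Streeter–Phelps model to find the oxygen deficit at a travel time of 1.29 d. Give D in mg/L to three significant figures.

D ≈ 5.22 mg/L

k_1 L₀/(k_r−k_1) = 0.198×54.8/(1.70−0.198) = 10.85/1.502 = 7.224 mg/L.
e^(−k_1 t) = e^(−0.198×1.290) = 0.7746; e^(−k_r t) = e^(−1.70×1.290) = 0.1116.
D = 7.224 × (0.7746 − 0.1116) + 3.87 × 0.1116 = 4.790 + 0.4318 = 5.221 mg/L.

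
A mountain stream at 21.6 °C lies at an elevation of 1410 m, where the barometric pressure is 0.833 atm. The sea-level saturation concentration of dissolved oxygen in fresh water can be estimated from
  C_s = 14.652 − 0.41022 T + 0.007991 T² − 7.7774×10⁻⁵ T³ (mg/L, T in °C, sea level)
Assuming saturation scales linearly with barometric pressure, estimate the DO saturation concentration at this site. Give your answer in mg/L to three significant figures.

At sea level: C_s = 14.652 − 0.41022×21.6 + 0.007991×21.6² − 7.7774×10⁻⁵×21.6³ = 8.736 mg/L.
Pressure correction: C_s' = 8.736 × 0.833 = 7.277 mg/L.

C_s ≈ 7.28 mg/L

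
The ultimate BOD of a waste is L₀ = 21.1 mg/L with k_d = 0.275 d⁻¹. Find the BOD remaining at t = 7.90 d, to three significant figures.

L ≈ 2.40 mg/L

L_t = L₀ e^(−k_d t) = 21.1 × e^(−0.275×7.90) = 21.1 × 0.1139 = 2.403 mg/L.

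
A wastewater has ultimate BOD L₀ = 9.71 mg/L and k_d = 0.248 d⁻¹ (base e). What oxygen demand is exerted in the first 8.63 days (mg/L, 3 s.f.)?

y_t = L₀(1 − e^(−k_d t)) = 9.71 × (1 − e^(−0.248×8.63))
= 9.71 × (1 − 0.1176) = 9.71 × 0.8824 = 8.568 mg/L.

y ≈ 8.57 mg/L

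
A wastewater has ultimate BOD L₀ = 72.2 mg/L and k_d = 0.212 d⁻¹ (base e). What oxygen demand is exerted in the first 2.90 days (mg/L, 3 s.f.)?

y_t = L₀(1 − e^(−k_d t)) = 72.2 × (1 − e^(−0.212×2.90))
= 72.2 × (1 − 0.5407) = 72.2 × 0.4593 = 33.16 mg/L.

y ≈ 33.2 mg/L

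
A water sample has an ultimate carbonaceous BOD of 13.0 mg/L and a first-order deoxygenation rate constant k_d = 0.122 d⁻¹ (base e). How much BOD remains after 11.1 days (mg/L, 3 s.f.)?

L_t = L₀ e^(−k_d t) = 13.0 × e^(−0.122×11.1) = 13.0 × 0.2582 = 3.356 mg/L.

L ≈ 3.36 mg/L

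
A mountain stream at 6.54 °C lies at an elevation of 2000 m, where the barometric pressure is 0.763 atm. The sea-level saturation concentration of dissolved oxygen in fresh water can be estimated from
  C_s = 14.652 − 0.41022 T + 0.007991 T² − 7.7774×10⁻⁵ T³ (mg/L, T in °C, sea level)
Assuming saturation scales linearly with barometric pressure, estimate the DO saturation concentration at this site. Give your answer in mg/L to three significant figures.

At sea level: C_s = 14.652 − 0.41022×6.54 + 0.007991×6.54² − 7.7774×10⁻⁵×6.54³ = 12.29 mg/L.
Pressure correction: C_s' = 12.29 × 0.763 = 9.377 mg/L.

C_s ≈ 9.38 mg/L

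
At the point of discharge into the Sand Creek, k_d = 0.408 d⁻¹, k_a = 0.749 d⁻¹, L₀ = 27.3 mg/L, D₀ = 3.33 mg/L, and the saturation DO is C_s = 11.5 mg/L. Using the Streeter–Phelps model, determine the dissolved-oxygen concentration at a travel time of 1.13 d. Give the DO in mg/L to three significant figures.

DO ≈ 3.48 mg/L

k_d L₀/(k_a−k_d) = 0.408×27.3/(0.749−0.408) = 11.14/0.3410 = 32.66 mg/L.
e^(−k_d t) = e^(−0.408×1.130) = 0.6306; e^(−k_a t) = e^(−0.749×1.130) = 0.4290.
D = 32.66 × (0.6306 − 0.4290) + 3.33 × 0.4290 = 6.587 + 1.428 = 8.015 mg/L.
DO = C_s − D = 11.5 − 8.015 = 3.485 mg/L.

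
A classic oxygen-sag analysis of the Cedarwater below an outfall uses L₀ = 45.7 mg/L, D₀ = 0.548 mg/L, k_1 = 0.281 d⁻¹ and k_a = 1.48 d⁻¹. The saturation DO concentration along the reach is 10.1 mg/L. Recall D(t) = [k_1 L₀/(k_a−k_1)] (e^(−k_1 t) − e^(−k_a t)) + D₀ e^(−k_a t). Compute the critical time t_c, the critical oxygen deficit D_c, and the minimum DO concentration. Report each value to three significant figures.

t_c ≈ 1.34 d; D_c ≈ 5.95 mg/L; min DO ≈ 4.15 mg/L

t_c = [1/(k_a−k_1)] ln[(k_a/k_1)(1 − D₀(k_a−k_1)/(k_1 L₀))]
= [1/(1.48−0.281)] ln[(1.48/0.281)(1 − 0.548×1.199/(0.281×45.7))]
= (1/1.199) ln[5.267 × 0.9488] = 0.8340 × ln(4.997) = 0.8340 × 1.609 = 1.342 d.
D_c = (k_1/k_a) L₀ e^(−k_1 t_c) = (0.281/1.48) × 45.7 × e^(−0.281×1.342) = 0.1899 × 45.7 × 0.6859 = 5.951 mg/L.
Minimum DO = C_s − D_c = 10.1 − 5.951 = 4.149 mg/L.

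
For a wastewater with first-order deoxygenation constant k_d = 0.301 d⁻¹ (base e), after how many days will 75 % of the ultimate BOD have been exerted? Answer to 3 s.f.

y/L₀ = 1 − e^(−k_d t) = 0.75 ⇒ e^(−k_d t) = 0.250
t = −ln(0.250) / 0.301 = 1.386 / 0.301 = 4.606 d.

t ≈ 4.61 d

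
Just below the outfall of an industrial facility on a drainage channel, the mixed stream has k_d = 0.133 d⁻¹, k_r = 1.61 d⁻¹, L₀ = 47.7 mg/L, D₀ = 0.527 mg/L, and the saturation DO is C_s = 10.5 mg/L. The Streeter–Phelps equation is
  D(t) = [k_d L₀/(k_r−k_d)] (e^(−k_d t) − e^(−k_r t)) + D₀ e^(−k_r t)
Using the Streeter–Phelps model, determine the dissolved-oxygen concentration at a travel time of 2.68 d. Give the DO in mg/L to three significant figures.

k_d L₀/(k_r−k_d) = 0.133×47.7/(1.61−0.133) = 6.344/1.477 = 4.295 mg/L.
e^(−k_d t) = e^(−0.133×2.680) = 0.7002; e^(−k_r t) = e^(−1.61×2.680) = 0.01337.
D = 4.295 × (0.7002 − 0.01337) + 0.527 × 0.01337 = 2.950 + 0.007046 = 2.957 mg/L.
DO = C_s − D = 10.5 − 2.957 = 7.543 mg/L.

DO ≈ 7.54 mg/L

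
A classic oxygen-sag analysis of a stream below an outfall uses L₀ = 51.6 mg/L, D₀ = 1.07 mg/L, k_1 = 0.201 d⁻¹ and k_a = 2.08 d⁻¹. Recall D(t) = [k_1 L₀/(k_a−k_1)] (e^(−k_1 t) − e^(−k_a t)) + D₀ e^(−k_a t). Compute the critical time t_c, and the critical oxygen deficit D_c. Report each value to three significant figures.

At the critical point dD/dt = 0, so k_1 L₀ e^(−k_1 t) = k_a D. Substituting D(t) from the Streeter–Phelps equation and solving for t gives
t_c = ln[(k_a/k_1)(1 − D₀(k_a−k_1)/(k_1 L₀))] / (k_a−k_1).
Here k_a−k_1 = 1.879 d⁻¹ and 1 − D₀(k_a−k_1)/(k_1 L₀) = 1 − 1.07×1.879/(0.201×51.6) = 0.8062, so
t_c = ln(10.35 × 0.8062) / 1.879 = 2.121 / 1.879 = 1.129 d.
L(t_c) = L₀ e^(−k_1 t_c) = 51.6 × 0.7970 = 41.12 mg/L, and at the critical point k_a D_c = k_1 L, so D_c = (0.201/2.08) × 41.12 = 3.974 mg/L.

t_c ≈ 1.13 d; D_c ≈ 3.97 mg/L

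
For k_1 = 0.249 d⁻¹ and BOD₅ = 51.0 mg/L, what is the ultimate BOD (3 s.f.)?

BOD₅ = L₀(1 − e^(−5k_1)) ⇒ L₀ = BOD₅ / (1 − e^(−5×0.249))
= 51.0 / (1 − 0.2879) = 51.0 / 0.7121 = 71.62 mg/L.

L₀ ≈ 71.6 mg/L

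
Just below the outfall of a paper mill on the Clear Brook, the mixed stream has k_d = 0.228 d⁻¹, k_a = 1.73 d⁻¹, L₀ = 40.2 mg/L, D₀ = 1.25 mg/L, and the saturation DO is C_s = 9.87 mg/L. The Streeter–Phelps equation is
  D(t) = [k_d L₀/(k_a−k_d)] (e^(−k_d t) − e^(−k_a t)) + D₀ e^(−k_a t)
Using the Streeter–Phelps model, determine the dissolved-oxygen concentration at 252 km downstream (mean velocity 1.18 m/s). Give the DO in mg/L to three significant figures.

DO ≈ 6.46 mg/L

Travel time t = x/v = 252 km / (1.18 m/s) = 252000 m / 1.18 m/s = 213600 s = 2.472 d.
k_d L₀/(k_a−k_d) = 0.228×40.2/(1.73−0.228) = 9.166/1.502 = 6.102 mg/L.
e^(−k_d t) = e^(−0.228×2.472) = 0.5692; e^(−k_a t) = e^(−1.73×2.472) = 0.01390.
D = 6.102 × (0.5692 − 0.01390) + 1.25 × 0.01390 = 3.388 + 0.01737 = 3.406 mg/L.
DO = C_s − D = 9.87 − 3.406 = 6.464 mg/L.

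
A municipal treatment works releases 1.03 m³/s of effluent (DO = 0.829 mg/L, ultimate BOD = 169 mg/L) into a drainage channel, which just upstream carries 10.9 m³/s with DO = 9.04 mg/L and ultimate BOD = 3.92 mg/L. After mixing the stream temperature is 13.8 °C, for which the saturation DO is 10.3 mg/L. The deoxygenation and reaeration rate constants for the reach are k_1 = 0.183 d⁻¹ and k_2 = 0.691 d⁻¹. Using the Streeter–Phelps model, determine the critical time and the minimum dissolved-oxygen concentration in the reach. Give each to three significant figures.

Mixed DO = (10.9×9.04 + 1.03×0.829)/(10.9+1.03) = 99.39/11.93 = 8.331 mg/L.
Mixed L₀ = (10.9×3.92 + 1.03×169)/(11.93) = 216.8/11.93 = 18.17 mg/L.
Initial deficit D₀ = C_s − DO₀ = 10.3 − 8.331 = 1.969 mg/L.
t_c = (1/0.5080) ln[(0.691/0.183)(1 − 1.969×0.5080/(0.183×18.17))] = 1.969 × ln(2.640) = 1.911 d.
D_c = (0.183/0.691) × 18.17 × e^(−0.183×1.911) = 0.2648 × 18.17 × 0.7049 = 3.392 mg/L.
Minimum DO = 10.3 − 3.392 = 6.908 mg/L.

t_c ≈ 1.91 d; minimum DO ≈ 6.91 mg/L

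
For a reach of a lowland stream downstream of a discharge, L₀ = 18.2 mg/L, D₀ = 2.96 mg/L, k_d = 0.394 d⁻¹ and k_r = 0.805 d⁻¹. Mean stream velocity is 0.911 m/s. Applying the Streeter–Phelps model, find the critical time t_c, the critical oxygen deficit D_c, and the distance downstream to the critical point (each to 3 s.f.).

With k_r/k_d = 2.043 and 1 − D₀(k_r−k_d)/(k_d L₀) = 0.8303,
t_c = ln(2.043 × 0.8303) / (0.805 − 0.394) = ln(1.697) / 0.4110 = 0.5286/0.4110 = 1.286 d.
L(t_c) = L₀ e^(−k_d t_c) = 18.2 × 0.6025 = 10.96 mg/L, and at the critical point k_r D_c = k_d L, so D_c = (0.394/0.805) × 10.96 = 5.367 mg/L.
x_c = v t_c = 0.911 m/s × 1.286 d × 86400 s/d = 101200 m ≈ 101 km.

t_c ≈ 1.29 d; D_c ≈ 5.37 mg/L; x_c ≈ 101 km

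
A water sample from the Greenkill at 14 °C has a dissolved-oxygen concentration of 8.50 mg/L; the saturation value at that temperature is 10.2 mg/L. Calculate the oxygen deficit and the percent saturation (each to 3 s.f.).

D = C_s − C = 10.2 − 8.50 = 1.70 mg/L.
% saturation = 8.50/10.2 × 100 = 83.3 %.

D ≈ 1.70 mg/L; 83.3 % saturation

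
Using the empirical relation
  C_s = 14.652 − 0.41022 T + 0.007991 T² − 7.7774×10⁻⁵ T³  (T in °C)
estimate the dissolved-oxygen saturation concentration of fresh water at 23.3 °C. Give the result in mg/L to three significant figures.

C_s = 14.652 − 0.41022×23.3 + 0.007991×23.3² − 7.7774×10⁻⁵×23.3³ = 8.448 mg/L.

C_s ≈ 8.45 mg/L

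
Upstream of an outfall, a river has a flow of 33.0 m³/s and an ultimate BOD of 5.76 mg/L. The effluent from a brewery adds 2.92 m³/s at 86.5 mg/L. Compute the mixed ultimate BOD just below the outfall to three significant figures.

12.3 mg/L

Flow-weighted mixing: C = (Q_r C_r + Q_w C_w)/(Q_r + Q_w)
= (33.0×5.76 + 2.92×86.5)/(33.0 + 2.92) = 442.7/35.92 = 12.32 mg/L.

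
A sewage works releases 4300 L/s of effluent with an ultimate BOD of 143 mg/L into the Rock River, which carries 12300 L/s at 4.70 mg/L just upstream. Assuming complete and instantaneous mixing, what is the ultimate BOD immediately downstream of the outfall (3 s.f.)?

Flow-weighted mixing: C = (Q_r C_r + Q_w C_w)/(Q_r + Q_w)
= (12300×4.70 + 4300×143)/(12300 + 4300) = 672700/16600 = 40.52 mg/L.

40.5 mg/L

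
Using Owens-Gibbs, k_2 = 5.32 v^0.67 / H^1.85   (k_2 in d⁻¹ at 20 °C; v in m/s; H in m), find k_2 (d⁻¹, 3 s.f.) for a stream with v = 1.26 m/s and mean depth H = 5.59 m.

k_2 ≈ 0.257 d⁻¹

k_2 = 5.32 × 1.26^0.67 / 5.59^1.85 = 5.32 × 1.167 / 24.14 = 0.2573 d⁻¹.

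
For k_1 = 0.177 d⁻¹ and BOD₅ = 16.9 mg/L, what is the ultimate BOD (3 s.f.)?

BOD₅ = L₀(1 − e^(−5k_1)) ⇒ L₀ = BOD₅ / (1 − e^(−5×0.177))
= 16.9 / (1 − 0.4127) = 16.9 / 0.5873 = 28.78 mg/L.

L₀ ≈ 28.8 mg/L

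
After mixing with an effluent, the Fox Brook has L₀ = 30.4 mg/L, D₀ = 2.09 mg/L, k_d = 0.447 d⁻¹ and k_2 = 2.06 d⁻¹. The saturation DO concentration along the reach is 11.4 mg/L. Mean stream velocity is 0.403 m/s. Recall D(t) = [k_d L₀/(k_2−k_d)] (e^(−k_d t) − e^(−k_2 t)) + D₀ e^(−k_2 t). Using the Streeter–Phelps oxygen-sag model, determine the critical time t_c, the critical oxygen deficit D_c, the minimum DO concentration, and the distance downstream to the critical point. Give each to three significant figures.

t_c ≈ 0.770 d; D_c ≈ 4.67 mg/L; min DO ≈ 6.73 mg/L; x_c ≈ 26.8 km

At the critical point dD/dt = 0, so k_d L₀ e^(−k_d t) = k_2 D. Substituting D(t) from the Streeter–Phelps equation and solving for t gives
t_c = ln[(k_2/k_d)(1 − D₀(k_2−k_d)/(k_d L₀))] / (k_2−k_d).
Here k_2−k_d = 1.613 d⁻¹ and 1 − D₀(k_2−k_d)/(k_d L₀) = 1 − 2.09×1.613/(0.447×30.4) = 0.7519, so
t_c = ln(4.609 × 0.7519) / 1.613 = 1.243 / 1.613 = 0.7705 d.
L(t_c) = L₀ e^(−k_d t_c) = 30.4 × 0.7086 = 21.54 mg/L, and at the critical point k_2 D_c = k_d L, so D_c = (0.447/2.06) × 21.54 = 4.675 mg/L.
Minimum DO = C_s − D_c = 11.4 − 4.675 = 6.725 mg/L.
x_c = v t_c = 0.403 m/s × 0.7705 d × 86400 s/d = 26830 m ≈ 26.8 km.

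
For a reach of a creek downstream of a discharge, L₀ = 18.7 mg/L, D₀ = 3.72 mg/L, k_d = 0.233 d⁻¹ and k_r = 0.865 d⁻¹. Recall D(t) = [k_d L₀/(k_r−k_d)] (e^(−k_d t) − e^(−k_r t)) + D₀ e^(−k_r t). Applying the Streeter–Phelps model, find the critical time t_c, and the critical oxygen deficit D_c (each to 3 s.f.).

t_c ≈ 0.848 d; D_c ≈ 4.13 mg/L

With k_r/k_d = 3.712 and 1 − D₀(k_r−k_d)/(k_d L₀) = 0.4604,
t_c = ln(3.712 × 0.4604) / (0.865 − 0.233) = ln(1.709) / 0.6320 = 0.5361/0.6320 = 0.8482 d.
L(t_c) = L₀ e^(−k_d t_c) = 18.7 × 0.8207 = 15.35 mg/L, and at the critical point k_r D_c = k_d L, so D_c = (0.233/0.865) × 15.35 = 4.134 mg/L.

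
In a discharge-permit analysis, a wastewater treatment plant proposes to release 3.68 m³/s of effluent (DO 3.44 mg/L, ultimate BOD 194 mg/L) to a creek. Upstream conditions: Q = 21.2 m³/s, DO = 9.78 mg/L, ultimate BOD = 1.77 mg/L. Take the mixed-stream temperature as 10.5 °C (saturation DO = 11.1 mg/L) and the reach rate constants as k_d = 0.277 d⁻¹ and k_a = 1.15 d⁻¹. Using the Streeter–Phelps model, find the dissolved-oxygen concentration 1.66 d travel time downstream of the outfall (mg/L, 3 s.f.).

Mixed DO = (21.2×9.78 + 3.68×3.44)/(21.2+3.68) = 220.0/24.88 = 8.842 mg/L.
Mixed L₀ = (21.2×1.77 + 3.68×194)/(24.88) = 751.4/24.88 = 30.20 mg/L.
Initial deficit D₀ = C_s − DO₀ = 11.1 − 8.842 = 2.258 mg/L.
D(1.66) = [0.277×30.20/(1.15−0.277)](e^(−0.277×1.66) − e^(−1.15×1.66)) + 2.258 e^(−1.15×1.66)
= 9.583 × (0.6314 − 0.1482) + 2.258 × 0.1482 = 4.965 mg/L.
DO = 11.1 − 4.965 = 6.135 mg/L.

DO ≈ 6.14 mg/L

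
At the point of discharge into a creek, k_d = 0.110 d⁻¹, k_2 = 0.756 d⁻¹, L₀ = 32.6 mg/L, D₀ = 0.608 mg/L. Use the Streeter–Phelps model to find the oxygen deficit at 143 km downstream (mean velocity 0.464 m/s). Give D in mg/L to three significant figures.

Travel time t = x/v = 143 km / (0.464 m/s) = 143000 m / 0.464 m/s = 308200 s = 3.567 d.
k_d L₀/(k_2−k_d) = 0.110×32.6/(0.756−0.110) = 3.586/0.6460 = 5.551 mg/L.
e^(−k_d t) = e^(−0.110×3.567) = 0.6755; e^(−k_2 t) = e^(−0.756×3.567) = 0.06743.
D = 5.551 × (0.6755 − 0.06743) + 0.608 × 0.06743 = 3.375 + 0.04100 = 3.416 mg/L.

D ≈ 3.42 mg/L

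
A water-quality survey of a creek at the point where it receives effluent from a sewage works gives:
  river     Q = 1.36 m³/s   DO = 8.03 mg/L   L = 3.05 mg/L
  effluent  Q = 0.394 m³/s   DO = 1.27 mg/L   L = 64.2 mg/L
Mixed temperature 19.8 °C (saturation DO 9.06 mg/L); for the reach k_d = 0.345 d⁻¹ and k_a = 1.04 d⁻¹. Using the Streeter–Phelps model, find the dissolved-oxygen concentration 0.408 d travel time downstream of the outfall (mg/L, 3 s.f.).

Mixed DO = (1.36×8.03 + 0.394×1.27)/(1.36+0.394) = 11.42/1.754 = 6.512 mg/L.
Mixed L₀ = (1.36×3.05 + 0.394×64.2)/(1.754) = 29.44/1.754 = 16.79 mg/L.
Initial deficit D₀ = C_s − DO₀ = 9.06 − 6.512 = 2.548 mg/L.
D(0.408) = [0.345×16.79/(1.04−0.345)](e^(−0.345×0.408) − e^(−1.04×0.408)) + 2.548 e^(−1.04×0.408)
= 8.333 × (0.8687 − 0.6542) + 2.548 × 0.6542 = 3.454 mg/L.
DO = 9.06 − 3.454 = 5.606 mg/L.

DO ≈ 5.61 mg/L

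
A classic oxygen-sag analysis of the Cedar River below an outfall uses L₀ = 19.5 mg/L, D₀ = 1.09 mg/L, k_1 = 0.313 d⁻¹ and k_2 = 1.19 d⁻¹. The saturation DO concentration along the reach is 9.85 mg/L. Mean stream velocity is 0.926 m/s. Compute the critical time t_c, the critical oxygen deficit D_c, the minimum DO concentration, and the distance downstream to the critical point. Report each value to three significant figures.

t_c = [1/(k_2−k_1)] ln[(k_2/k_1)(1 − D₀(k_2−k_1)/(k_1 L₀))]
= [1/(1.19−0.313)] ln[(1.19/0.313)(1 − 1.09×0.8770/(0.313×19.5))]
= (1/0.8770) ln[3.802 × 0.8434] = 1.140 × ln(3.206) = 1.140 × 1.165 = 1.329 d.
L(t_c) = L₀ e^(−k_1 t_c) = 19.5 × 0.6598 = 12.87 mg/L, and at the critical point k_2 D_c = k_1 L, so D_c = (0.313/1.19) × 12.87 = 3.384 mg/L.
Minimum DO = C_s − D_c = 9.85 − 3.384 = 6.466 mg/L.
x_c = v t_c = 0.926 m/s × 1.329 d × 86400 s/d = 106300 m ≈ 106 km.

t_c ≈ 1.33 d; D_c ≈ 3.38 mg/L; min DO ≈ 6.47 mg/L; x_c ≈ 106 km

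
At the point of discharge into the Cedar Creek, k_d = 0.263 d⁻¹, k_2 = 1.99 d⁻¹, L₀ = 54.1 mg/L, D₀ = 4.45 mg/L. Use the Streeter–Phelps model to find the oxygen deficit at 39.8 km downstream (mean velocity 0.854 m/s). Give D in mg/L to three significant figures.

D ≈ 5.85 mg/L

Travel time t = x/v = 39.8 km / (0.854 m/s) = 39800 m / 0.854 m/s = 46600 s = 0.5394 d.
k_d L₀/(k_2−k_d) = 0.263×54.1/(1.99−0.263) = 14.23/1.727 = 8.239 mg/L.
e^(−k_d t) = e^(−0.263×0.5394) = 0.8677; e^(−k_2 t) = e^(−1.99×0.5394) = 0.3418.
D = 8.239 × (0.8677 − 0.3418) + 4.45 × 0.3418 = 4.333 + 1.521 = 5.854 mg/L.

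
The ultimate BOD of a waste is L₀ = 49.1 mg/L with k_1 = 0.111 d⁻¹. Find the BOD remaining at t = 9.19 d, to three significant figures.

L ≈ 17.7 mg/L

L_t = L₀ e^(−k_1 t) = 49.1 × e^(−0.111×9.19) = 49.1 × 0.3606 = 17.70 mg/L.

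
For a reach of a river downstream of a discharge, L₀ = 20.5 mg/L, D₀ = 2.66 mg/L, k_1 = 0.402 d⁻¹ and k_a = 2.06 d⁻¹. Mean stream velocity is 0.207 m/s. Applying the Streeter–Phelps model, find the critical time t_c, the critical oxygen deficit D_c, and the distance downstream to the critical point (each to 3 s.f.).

t_c ≈ 0.523 d; D_c ≈ 3.24 mg/L; x_c ≈ 9.36 km

t_c = [1/(k_a−k_1)] ln[(k_a/k_1)(1 − D₀(k_a−k_1)/(k_1 L₀))]
= [1/(2.06−0.402)] ln[(2.06/0.402)(1 − 2.66×1.658/(0.402×20.5))]
= (1/1.658) ln[5.124 × 0.4648] = 0.6031 × ln(2.382) = 0.6031 × 0.8679 = 0.5235 d.
L(t_c) = L₀ e^(−k_1 t_c) = 20.5 × 0.8102 = 16.61 mg/L, and at the critical point k_a D_c = k_1 L, so D_c = (0.402/2.06) × 16.61 = 3.241 mg/L.
x_c = v t_c = 0.207 m/s × 0.5235 d × 86400 s/d = 9362 m ≈ 9.36 km.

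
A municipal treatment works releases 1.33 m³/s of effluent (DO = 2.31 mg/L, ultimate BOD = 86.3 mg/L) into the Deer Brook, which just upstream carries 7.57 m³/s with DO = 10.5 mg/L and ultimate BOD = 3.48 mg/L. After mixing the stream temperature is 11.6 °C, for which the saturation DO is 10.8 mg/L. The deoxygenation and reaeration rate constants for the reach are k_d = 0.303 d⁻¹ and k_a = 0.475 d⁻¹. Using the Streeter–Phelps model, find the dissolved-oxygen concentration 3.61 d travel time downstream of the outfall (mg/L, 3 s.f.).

Mixed DO = (7.57×10.5 + 1.33×2.31)/(7.57+1.33) = 82.56/8.900 = 9.276 mg/L.
Mixed L₀ = (7.57×3.48 + 1.33×86.3)/(8.900) = 141.1/8.900 = 15.86 mg/L.
Initial deficit D₀ = C_s − DO₀ = 10.8 − 9.276 = 1.524 mg/L.
D(3.61) = [0.303×15.86/(0.475−0.303)](e^(−0.303×3.61) − e^(−0.475×3.61)) + 1.524 e^(−0.475×3.61)
= 27.93 × (0.3349 − 0.1800) + 1.524 × 0.1800 = 4.602 mg/L.
DO = 10.8 − 4.602 = 6.198 mg/L.

DO ≈ 6.20 mg/L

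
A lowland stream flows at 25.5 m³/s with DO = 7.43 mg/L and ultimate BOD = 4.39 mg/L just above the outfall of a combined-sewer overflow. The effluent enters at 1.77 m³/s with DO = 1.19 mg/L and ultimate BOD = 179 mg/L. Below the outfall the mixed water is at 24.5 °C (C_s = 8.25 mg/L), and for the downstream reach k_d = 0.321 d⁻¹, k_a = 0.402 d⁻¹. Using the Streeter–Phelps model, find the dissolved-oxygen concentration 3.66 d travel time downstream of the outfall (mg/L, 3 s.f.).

Mixed DO = (25.5×7.43 + 1.77×1.19)/(25.5+1.77) = 191.6/27.27 = 7.025 mg/L.
Mixed L₀ = (25.5×4.39 + 1.77×179)/(27.27) = 428.8/27.27 = 15.72 mg/L.
Initial deficit D₀ = C_s − DO₀ = 8.25 − 7.025 = 1.225 mg/L.
D(3.66) = [0.321×15.72/(0.402−0.321)](e^(−0.321×3.66) − e^(−0.402×3.66)) + 1.225 e^(−0.402×3.66)
= 62.31 × (0.3089 − 0.2296) + 1.225 × 0.2296 = 5.219 mg/L.
DO = 8.25 − 5.219 = 3.031 mg/L.

DO ≈ 3.03 mg/L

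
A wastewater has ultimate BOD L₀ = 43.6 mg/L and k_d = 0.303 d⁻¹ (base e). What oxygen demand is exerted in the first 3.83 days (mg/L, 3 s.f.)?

y ≈ 29.9 mg/L

y_t = L₀(1 − e^(−k_d t)) = 43.6 × (1 − e^(−0.303×3.83))
= 43.6 × (1 − 0.3133) = 43.6 × 0.6867 = 29.94 mg/L.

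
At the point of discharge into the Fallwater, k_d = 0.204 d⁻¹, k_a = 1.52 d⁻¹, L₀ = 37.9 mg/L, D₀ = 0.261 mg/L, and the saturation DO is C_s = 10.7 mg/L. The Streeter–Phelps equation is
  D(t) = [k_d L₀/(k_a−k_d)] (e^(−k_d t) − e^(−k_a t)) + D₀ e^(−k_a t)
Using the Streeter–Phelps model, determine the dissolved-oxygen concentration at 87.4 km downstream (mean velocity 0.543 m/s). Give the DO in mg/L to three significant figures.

Travel time t = x/v = 87.4 km / (0.543 m/s) = 87400 m / 0.543 m/s = 161000 s = 1.863 d.
k_d L₀/(k_a−k_d) = 0.204×37.9/(1.52−0.204) = 7.732/1.316 = 5.875 mg/L.
e^(−k_d t) = e^(−0.204×1.863) = 0.6838; e^(−k_a t) = e^(−1.52×1.863) = 0.05891.
D = 5.875 × (0.6838 − 0.05891) + 0.261 × 0.05891 = 3.671 + 0.01538 = 3.687 mg/L.
DO = C_s − D = 10.7 − 3.687 = 7.013 mg/L.

DO ≈ 7.01 mg/L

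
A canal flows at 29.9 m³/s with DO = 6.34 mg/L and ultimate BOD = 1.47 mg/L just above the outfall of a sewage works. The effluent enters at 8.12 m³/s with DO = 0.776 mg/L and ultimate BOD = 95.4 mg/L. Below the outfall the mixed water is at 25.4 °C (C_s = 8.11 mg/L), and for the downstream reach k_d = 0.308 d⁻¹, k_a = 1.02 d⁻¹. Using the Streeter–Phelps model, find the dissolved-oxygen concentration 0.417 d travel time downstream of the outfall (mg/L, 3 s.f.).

DO ≈ 4.07 mg/L

Mixed DO = (29.9×6.34 + 8.12×0.776)/(29.9+8.12) = 195.9/38.02 = 5.152 mg/L.
Mixed L₀ = (29.9×1.47 + 8.12×95.4)/(38.02) = 818.6/38.02 = 21.53 mg/L.
Initial deficit D₀ = C_s − DO₀ = 8.11 − 5.152 = 2.958 mg/L.
D(0.417) = [0.308×21.53/(1.02−0.308)](e^(−0.308×0.417) − e^(−1.02×0.417)) + 2.958 e^(−1.02×0.417)
= 9.314 × (0.8795 − 0.6535) + 2.958 × 0.6535 = 4.038 mg/L.
DO = 8.11 − 4.038 = 4.072 mg/L.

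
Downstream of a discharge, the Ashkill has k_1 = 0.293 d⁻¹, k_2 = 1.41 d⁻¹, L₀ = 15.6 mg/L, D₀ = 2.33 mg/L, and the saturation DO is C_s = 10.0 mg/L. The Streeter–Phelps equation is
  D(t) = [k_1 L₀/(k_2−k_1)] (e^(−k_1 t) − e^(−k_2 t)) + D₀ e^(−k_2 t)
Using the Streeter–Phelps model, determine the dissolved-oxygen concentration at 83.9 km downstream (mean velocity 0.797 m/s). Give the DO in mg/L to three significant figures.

DO ≈ 7.45 mg/L

Travel time t = x/v = 83.9 km / (0.797 m/s) = 83900 m / 0.797 m/s = 105300 s = 1.218 d.
k_1 L₀/(k_2−k_1) = 0.293×15.6/(1.41−0.293) = 4.571/1.117 = 4.092 mg/L.
e^(−k_1 t) = e^(−0.293×1.218) = 0.6998; e^(−k_2 t) = e^(−1.41×1.218) = 0.1794.
D = 4.092 × (0.6998 − 0.1794) + 2.33 × 0.1794 = 2.129 + 0.4181 = 2.547 mg/L.
DO = C_s − D = 10.0 − 2.547 = 7.453 mg/L.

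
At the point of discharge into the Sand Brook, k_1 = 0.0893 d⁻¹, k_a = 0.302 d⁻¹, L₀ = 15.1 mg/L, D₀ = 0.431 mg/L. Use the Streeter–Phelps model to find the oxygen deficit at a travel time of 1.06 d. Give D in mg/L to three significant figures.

D ≈ 1.48 mg/L

k_1 L₀/(k_a−k_1) = 0.0893×15.1/(0.302−0.0893) = 1.348/0.2127 = 6.340 mg/L.
e^(−k_1 t) = e^(−0.0893×1.060) = 0.9097; e^(−k_a t) = e^(−0.302×1.060) = 0.7261.
D = 6.340 × (0.9097 − 0.7261) + 0.431 × 0.7261 = 1.164 + 0.3129 = 1.477 mg/L.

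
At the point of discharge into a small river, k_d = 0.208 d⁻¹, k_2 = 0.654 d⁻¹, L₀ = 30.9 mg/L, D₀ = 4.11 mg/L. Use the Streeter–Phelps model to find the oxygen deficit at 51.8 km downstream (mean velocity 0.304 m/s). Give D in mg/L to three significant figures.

D ≈ 6.73 mg/L

Travel time t = x/v = 51.8 km / (0.304 m/s) = 51800 m / 0.304 m/s = 170400 s = 1.972 d.
k_d L₀/(k_2−k_d) = 0.208×30.9/(0.654−0.208) = 6.427/0.4460 = 14.41 mg/L.
e^(−k_d t) = e^(−0.208×1.972) = 0.6635; e^(−k_2 t) = e^(−0.654×1.972) = 0.2753.
D = 14.41 × (0.6635 − 0.2753) + 4.11 × 0.2753 = 5.594 + 1.132 = 6.726 mg/L.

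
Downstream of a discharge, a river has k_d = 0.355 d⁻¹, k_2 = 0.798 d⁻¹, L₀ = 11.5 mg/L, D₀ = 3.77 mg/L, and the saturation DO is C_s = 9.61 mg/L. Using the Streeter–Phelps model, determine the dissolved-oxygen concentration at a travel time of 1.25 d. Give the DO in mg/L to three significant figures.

DO ≈ 5.71 mg/L

k_d L₀/(k_2−k_d) = 0.355×11.5/(0.798−0.355) = 4.082/0.4430 = 9.216 mg/L.
e^(−k_d t) = e^(−0.355×1.250) = 0.6416; e^(−k_2 t) = e^(−0.798×1.250) = 0.3688.
D = 9.216 × (0.6416 − 0.3688) + 3.77 × 0.3688 = 2.514 + 1.390 = 3.905 mg/L.
DO = C_s − D = 9.61 − 3.905 = 5.705 mg/L.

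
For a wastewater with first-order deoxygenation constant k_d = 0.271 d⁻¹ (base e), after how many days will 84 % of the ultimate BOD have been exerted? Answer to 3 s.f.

t ≈ 6.76 d

y/L₀ = 1 − e^(−k_d t) = 0.84 ⇒ e^(−k_d t) = 0.160
t = −ln(0.160) / 0.271 = 1.833 / 0.271 = 6.762 d.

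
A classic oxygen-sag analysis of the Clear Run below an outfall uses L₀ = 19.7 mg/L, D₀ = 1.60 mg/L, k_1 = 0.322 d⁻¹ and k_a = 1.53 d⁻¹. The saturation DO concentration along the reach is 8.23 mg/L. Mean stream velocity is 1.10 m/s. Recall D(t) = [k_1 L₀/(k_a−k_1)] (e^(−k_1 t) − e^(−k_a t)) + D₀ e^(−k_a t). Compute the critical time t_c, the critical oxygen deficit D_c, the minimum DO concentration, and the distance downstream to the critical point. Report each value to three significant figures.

t_c ≈ 0.989 d; D_c ≈ 3.01 mg/L; min DO ≈ 5.22 mg/L; x_c ≈ 94.0 km

At the critical point dD/dt = 0, so k_1 L₀ e^(−k_1 t) = k_a D. Substituting D(t) from the Streeter–Phelps equation and solving for t gives
t_c = ln[(k_a/k_1)(1 − D₀(k_a−k_1)/(k_1 L₀))] / (k_a−k_1).
Here k_a−k_1 = 1.208 d⁻¹ and 1 − D₀(k_a−k_1)/(k_1 L₀) = 1 − 1.60×1.208/(0.322×19.7) = 0.6953, so
t_c = ln(4.752 × 0.6953) / 1.208 = 1.195 / 1.208 = 0.9893 d.
L(t_c) = L₀ e^(−k_1 t_c) = 19.7 × 0.7272 = 14.33 mg/L, and at the critical point k_a D_c = k_1 L, so D_c = (0.322/1.53) × 14.33 = 3.015 mg/L.
Minimum DO = C_s − D_c = 8.23 − 3.015 = 5.215 mg/L.
x_c = v t_c = 1.10 m/s × 0.9893 d × 86400 s/d = 94020 m ≈ 94.0 km.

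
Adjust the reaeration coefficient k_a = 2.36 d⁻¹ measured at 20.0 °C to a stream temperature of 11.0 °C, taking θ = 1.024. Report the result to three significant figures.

k_a(T₂) = k_a(T₁) · θ^(T₂−T₁) = 2.36 × 1.024^(11.0−20.0)
= 2.36 × 1.024^-9.00 = 2.36 × 0.8078 = 1.906 d⁻¹.

k_a ≈ 1.91 d⁻¹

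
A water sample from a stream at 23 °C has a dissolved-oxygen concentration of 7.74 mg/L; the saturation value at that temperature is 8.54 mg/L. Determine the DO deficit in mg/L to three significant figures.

D = C_s − C = 8.54 − 7.74 = 0.800 mg/L.

D ≈ 0.800 mg/L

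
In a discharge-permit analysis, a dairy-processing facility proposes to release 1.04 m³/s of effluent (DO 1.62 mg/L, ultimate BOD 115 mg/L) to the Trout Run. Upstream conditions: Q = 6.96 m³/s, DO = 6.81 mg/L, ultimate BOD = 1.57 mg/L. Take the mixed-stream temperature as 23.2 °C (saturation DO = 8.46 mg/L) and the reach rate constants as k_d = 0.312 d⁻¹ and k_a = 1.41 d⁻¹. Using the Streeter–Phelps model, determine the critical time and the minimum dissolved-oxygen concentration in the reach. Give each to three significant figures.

Mixed DO = (6.96×6.81 + 1.04×1.62)/(6.96+1.04) = 49.08/8.000 = 6.135 mg/L.
Mixed L₀ = (6.96×1.57 + 1.04×115)/(8.000) = 130.5/8.000 = 16.32 mg/L.
Initial deficit D₀ = C_s − DO₀ = 8.46 − 6.135 = 2.325 mg/L.
t_c = (1/1.098) ln[(1.41/0.312)(1 − 2.325×1.098/(0.312×16.32))] = 0.9107 × ln(2.253) = 0.7398 d.
D_c = (0.312/1.41) × 16.32 × e^(−0.312×0.7398) = 0.2213 × 16.32 × 0.7939 = 2.866 mg/L.
Minimum DO = 8.46 − 2.866 = 5.594 mg/L.

t_c ≈ 0.740 d; minimum DO ≈ 5.59 mg/L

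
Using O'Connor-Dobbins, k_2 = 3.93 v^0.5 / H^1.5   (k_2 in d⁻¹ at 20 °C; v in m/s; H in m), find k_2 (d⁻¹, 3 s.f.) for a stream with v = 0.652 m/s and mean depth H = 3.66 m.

k_2 ≈ 0.453 d⁻¹

k_2 = 3.93 × 0.652^0.5 / 3.66^1.5 = 3.93 × 0.8075 / 7.002 = 0.4532 d⁻¹.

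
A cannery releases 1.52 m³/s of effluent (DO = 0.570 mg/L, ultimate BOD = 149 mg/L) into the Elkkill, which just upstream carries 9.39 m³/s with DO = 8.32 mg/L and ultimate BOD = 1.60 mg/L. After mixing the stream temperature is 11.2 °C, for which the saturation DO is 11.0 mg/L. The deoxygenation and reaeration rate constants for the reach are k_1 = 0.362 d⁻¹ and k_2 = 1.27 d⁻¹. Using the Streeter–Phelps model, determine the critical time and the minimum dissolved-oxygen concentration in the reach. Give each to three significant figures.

t_c ≈ 0.771 d; minimum DO ≈ 6.23 mg/L

Mixed DO = (9.39×8.32 + 1.52×0.570)/(9.39+1.52) = 78.99/10.91 = 7.240 mg/L.
Mixed L₀ = (9.39×1.60 + 1.52×149)/(10.91) = 241.5/10.91 = 22.14 mg/L.
Initial deficit D₀ = C_s − DO₀ = 11.0 − 7.240 = 3.760 mg/L.
t_c = (1/0.9080) ln[(1.27/0.362)(1 − 3.760×0.9080/(0.362×22.14))] = 1.101 × ln(2.014) = 0.7709 d.
D_c = (0.362/1.27) × 22.14 × e^(−0.362×0.7709) = 0.2850 × 22.14 × 0.7565 = 4.773 mg/L.
Minimum DO = 11.0 − 4.773 = 6.227 mg/L.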